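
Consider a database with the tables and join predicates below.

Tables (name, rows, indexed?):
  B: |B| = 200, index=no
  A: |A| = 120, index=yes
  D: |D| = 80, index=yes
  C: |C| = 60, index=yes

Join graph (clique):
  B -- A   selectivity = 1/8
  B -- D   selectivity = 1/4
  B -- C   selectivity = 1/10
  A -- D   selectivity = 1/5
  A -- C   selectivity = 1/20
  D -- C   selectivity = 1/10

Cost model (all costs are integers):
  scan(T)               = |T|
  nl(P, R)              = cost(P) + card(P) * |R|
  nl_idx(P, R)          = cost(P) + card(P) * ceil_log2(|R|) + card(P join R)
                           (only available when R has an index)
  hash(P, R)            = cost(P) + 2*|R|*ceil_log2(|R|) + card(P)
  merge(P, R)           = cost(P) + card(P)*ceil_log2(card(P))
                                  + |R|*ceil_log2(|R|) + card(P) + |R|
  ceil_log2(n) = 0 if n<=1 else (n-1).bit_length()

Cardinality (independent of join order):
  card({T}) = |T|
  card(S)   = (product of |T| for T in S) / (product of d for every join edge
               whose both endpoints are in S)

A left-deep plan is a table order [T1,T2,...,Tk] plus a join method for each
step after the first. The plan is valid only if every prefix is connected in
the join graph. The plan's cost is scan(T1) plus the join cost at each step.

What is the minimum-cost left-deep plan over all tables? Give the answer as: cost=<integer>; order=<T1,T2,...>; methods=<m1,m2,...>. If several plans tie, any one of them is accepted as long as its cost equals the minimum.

Selinger DP (subsets sized 1..n):
  {B}: scan cost=200, card=200
  {A}: scan cost=120, card=120
  {D}: scan cost=80, card=80
  {C}: scan cost=60, card=60
  {AB}: card=3000; try (A,hash)→2080, (B,merge)→2880, (A,merge)→2960, (B,hash)→3440, (A,nl_idx)→4600, (B,nl)→24120 …(+1); best=2080 via (A,hash)
  {BD}: card=4000; try (D,hash)→1520, (B,merge)→2520, (D,merge)→2640, (B,hash)→3360, (D,nl_idx)→5600, (B,nl)→16080 …(+1); best=1520 via (D,hash)
  {BC}: card=1200; try (C,hash)→1120, (B,merge)→2280, (C,merge)→2420, (C,nl_idx)→2600, (B,hash)→3320, (B,nl)→12060 …(+1); best=1120 via (C,hash)
  {AD}: card=1920; try (D,hash)→1360, (A,merge)→1680, (D,merge)→1720, (A,hash)→1840, (A,nl_idx)→2560, (D,nl_idx)→2880 …(+2); best=1360 via (D,hash)
  {AC}: card=360; try (A,nl_idx)→840, (C,hash)→960, (C,nl_idx)→1200, (A,merge)→1440, (C,merge)→1500, (A,hash)→1800 …(+2); best=840 via (A,nl_idx)
  {CD}: card=480; try (C,hash)→880, (D,nl_idx)→960, (C,nl_idx)→1040, (D,merge)→1120, (C,merge)→1140, (D,hash)→1240 …(+2); best=880 via (C,hash)
  {ABD}: card=12000; try (D,hash)→6200, (B,hash)→6480, (A,hash)→7200, (B,merge)→26200, (D,nl_idx)→35080, (A,nl_idx)→41520 …(+5); best=6200 via (D,hash)
  {ABC}: card=900; try (A,hash)→4000, (B,hash)→4400, (C,hash)→5800, (B,merge)→6240, (A,nl_idx)→10420, (A,merge)→16480 …(+5); best=4000 via (A,hash)
  {BCD}: card=2400; try (D,hash)→3440, (B,hash)→4560, (C,hash)→6240, (B,merge)→7480, (D,nl_idx)→11920, (D,merge)→16160 …(+5); best=3440 via (D,hash)
  {ACD}: card=576; try (D,hash)→2320, (A,hash)→3040, (D,nl_idx)→3936, (C,hash)→4000, (A,nl_idx)→4816, (D,merge)→5080 …(+6); best=2320 via (D,hash)
  {ABCD}: card=360; try (D,hash)→6020, (B,hash)→6096, (A,hash)→7520, (B,merge)→10456, (D,nl_idx)→10660, (D,merge)→14540 …(+9); best=6020 via (D,hash)

cost=6020; order=B,C,A,D; methods=hash,hash,hash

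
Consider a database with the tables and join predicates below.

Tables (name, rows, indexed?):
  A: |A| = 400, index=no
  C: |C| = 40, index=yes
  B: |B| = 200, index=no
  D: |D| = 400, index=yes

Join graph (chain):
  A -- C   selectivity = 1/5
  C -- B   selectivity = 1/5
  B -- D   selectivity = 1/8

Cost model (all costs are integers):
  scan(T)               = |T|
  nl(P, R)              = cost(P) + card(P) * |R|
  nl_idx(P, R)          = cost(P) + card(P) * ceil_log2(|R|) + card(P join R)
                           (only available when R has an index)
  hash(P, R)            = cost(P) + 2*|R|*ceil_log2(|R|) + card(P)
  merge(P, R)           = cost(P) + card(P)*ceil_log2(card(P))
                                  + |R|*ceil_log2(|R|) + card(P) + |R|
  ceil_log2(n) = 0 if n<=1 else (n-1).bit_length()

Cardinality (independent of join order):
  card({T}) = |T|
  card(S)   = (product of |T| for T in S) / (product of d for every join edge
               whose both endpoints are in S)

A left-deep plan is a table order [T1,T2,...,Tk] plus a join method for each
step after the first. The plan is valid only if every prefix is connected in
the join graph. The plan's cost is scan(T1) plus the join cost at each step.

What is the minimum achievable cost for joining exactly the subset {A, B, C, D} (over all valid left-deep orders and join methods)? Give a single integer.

Selinger DP over subsets of {A,B,C,D}:
  {A}: scan cost=400, card=400
  {C}: scan cost=40, card=40
  {B}: scan cost=200, card=200
  {D}: scan cost=400, card=400
  {AC}: card=3200; try (C,hash)→1280, (A,merge)→4320, (C,merge)→4680, (C,nl_idx)→6000, (A,hash)→7280, (A,nl)→16040 …(+1); best=1280 via (C,hash)
  {BC}: card=1600; try (C,hash)→880, (B,merge)→2120, (C,merge)→2280, (C,nl_idx)→3000, (B,hash)→3280, (B,nl)→8040 …(+1); best=880 via (C,hash)
  {BD}: card=10000; try (B,hash)→4000, (D,merge)→6000, (B,merge)→6200, (D,hash)→7600, (D,nl_idx)→12000, (D,nl)→80200 …(+1); best=4000 via (B,hash)
  {ABC}: card=128000; try (B,hash)→7680, (A,hash)→9680, (A,merge)→24080, (B,merge)→44680, (A,nl)→640880, (B,nl)→641280; best=7680 via (B,hash)
  {BCD}: card=80000; try (D,hash)→9680, (C,hash)→14480, (D,merge)→24080, (D,nl_idx)→95280, (C,nl_idx)→144000, (C,merge)→154280 …(+2); best=9680 via (D,hash)
  {ABCD}: card=6400000; try (A,hash)→96880, (D,hash)→142880, (A,merge)→1453680, (D,merge)→2315680, (D,nl_idx)→7559680, (A,nl)→32009680 …(+1); best=96880 via (A,hash)

96880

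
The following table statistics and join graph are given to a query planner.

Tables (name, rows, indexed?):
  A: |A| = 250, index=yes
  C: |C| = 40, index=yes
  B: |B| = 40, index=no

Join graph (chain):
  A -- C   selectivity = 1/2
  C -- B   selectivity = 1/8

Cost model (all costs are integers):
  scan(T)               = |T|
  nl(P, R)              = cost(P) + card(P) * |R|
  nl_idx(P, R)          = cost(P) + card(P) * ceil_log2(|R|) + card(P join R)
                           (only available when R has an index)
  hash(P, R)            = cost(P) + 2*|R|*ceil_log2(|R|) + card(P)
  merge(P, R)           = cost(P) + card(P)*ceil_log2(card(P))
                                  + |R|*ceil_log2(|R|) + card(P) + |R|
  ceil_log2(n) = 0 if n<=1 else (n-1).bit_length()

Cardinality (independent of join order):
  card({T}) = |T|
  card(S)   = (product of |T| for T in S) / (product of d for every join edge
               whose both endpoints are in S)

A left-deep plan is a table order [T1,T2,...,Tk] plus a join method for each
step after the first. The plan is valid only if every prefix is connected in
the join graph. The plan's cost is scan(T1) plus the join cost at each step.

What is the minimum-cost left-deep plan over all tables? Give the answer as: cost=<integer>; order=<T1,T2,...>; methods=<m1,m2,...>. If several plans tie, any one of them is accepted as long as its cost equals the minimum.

Selinger DP (subsets sized 1..n):
  {A}: scan cost=250, card=250
  {C}: scan cost=40, card=40
  {B}: scan cost=40, card=40
  {AC}: card=5000; try (C,hash)→980, (A,merge)→2570, (C,merge)→2780, (A,hash)→4080, (A,nl_idx)→5360, (C,nl_idx)→6750 …(+2); best=980 via (C,hash)
  {BC}: card=200; try (C,nl_idx)→480, (C,hash)→560, (B,hash)→560, (C,merge)→600, (B,merge)→600, (C,nl)→1640 …(+1); best=480 via (C,nl_idx)
  {ABC}: card=25000; try (A,merge)→4530, (A,hash)→4680, (B,hash)→6460, (A,nl_idx)→27080, (A,nl)→50480, (B,merge)→71260 …(+1); best=4530 via (A,merge)

cost=4530; order=B,C,A; methods=nl_idx,merge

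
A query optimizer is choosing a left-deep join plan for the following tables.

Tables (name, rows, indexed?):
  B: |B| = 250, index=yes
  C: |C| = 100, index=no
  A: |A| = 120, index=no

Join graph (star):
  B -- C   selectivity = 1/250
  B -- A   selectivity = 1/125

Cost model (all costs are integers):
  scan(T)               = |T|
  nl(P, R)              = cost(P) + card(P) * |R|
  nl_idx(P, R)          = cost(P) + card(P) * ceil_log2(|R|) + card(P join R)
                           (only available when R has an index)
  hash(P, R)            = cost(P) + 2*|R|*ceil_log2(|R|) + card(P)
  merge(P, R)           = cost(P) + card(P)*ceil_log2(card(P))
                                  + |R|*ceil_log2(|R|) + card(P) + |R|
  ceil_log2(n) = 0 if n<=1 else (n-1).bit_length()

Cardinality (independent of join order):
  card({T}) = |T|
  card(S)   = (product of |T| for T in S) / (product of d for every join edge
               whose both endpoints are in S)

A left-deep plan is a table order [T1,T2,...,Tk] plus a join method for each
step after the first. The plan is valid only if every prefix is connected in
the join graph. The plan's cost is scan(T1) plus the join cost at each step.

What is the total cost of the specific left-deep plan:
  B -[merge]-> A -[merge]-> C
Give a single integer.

step 1: scan B: cost=250, card=250
step 2: join A via merge
    card(P join A) = 250*120/(125) = 240
    cost = 250 + 250*8 + 120*7 + 250 + 120 = 3460
step 3: join C via merge
    card(P join C) = 240*100/(250) = 96
    cost = 3460 + 240*8 + 100*7 + 240 + 100 = 6420

6420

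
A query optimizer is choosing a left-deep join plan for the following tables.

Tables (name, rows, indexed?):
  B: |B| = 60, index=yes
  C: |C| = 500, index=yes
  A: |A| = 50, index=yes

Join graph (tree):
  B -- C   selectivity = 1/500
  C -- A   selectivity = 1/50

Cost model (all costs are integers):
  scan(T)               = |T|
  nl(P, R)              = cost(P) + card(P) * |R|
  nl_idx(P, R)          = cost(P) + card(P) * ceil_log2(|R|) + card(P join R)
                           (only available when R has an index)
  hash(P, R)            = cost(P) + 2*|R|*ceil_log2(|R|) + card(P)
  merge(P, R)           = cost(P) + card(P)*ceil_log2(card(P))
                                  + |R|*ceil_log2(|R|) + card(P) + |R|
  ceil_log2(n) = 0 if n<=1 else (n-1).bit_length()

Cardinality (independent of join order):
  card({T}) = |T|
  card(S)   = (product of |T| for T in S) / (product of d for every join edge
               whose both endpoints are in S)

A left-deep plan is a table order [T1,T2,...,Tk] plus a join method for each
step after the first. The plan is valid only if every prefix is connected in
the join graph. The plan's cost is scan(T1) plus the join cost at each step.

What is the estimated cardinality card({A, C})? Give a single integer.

Tables in S: A(50), C(500)
Edges inside S: C-A(d=50)
numerator = 50 * 500 = 25000
denominator = 50 = 50
card(S) = 25000 / 50 = 500

500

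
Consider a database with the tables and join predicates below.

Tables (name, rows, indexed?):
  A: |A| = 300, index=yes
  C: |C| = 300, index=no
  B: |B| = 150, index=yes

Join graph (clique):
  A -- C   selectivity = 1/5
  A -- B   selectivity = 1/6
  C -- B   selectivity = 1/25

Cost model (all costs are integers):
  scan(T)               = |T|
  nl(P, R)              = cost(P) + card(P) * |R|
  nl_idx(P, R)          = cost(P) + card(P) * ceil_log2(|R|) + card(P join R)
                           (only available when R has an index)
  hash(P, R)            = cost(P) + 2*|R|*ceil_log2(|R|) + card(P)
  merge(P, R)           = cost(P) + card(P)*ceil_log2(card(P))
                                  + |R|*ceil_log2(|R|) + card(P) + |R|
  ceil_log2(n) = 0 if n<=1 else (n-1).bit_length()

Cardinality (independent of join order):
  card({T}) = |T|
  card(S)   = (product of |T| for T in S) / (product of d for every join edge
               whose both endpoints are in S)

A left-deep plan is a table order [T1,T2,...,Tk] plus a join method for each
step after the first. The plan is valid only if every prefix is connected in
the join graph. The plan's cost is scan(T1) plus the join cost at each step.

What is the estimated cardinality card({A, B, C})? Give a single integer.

Tables in S: A(300), B(150), C(300)
Edges inside S: A-C(d=5), A-B(d=6), C-B(d=25)
numerator = 300 * 150 * 300 = 13500000
denominator = 5 * 6 * 25 = 750
card(S) = 13500000 / 750 = 18000

18000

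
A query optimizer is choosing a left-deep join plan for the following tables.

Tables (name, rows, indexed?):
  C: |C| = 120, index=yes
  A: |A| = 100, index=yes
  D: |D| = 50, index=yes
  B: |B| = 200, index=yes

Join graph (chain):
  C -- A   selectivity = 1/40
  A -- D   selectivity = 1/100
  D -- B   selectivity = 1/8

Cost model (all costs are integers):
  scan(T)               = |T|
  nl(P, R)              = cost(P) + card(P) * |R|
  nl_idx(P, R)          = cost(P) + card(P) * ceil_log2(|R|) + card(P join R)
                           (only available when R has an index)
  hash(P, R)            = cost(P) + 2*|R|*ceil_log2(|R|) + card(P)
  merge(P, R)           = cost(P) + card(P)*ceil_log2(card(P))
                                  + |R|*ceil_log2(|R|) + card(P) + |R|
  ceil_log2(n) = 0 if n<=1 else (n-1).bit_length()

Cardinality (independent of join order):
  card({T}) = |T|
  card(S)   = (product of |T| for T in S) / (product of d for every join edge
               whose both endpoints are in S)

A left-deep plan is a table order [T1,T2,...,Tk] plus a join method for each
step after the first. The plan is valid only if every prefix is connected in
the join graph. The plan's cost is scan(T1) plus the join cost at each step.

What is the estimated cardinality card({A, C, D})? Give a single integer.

Tables in S: A(100), C(120), D(50)
Edges inside S: C-A(d=40), A-D(d=100)
numerator = 100 * 120 * 50 = 600000
denominator = 40 * 100 = 4000
card(S) = 600000 / 4000 = 150

150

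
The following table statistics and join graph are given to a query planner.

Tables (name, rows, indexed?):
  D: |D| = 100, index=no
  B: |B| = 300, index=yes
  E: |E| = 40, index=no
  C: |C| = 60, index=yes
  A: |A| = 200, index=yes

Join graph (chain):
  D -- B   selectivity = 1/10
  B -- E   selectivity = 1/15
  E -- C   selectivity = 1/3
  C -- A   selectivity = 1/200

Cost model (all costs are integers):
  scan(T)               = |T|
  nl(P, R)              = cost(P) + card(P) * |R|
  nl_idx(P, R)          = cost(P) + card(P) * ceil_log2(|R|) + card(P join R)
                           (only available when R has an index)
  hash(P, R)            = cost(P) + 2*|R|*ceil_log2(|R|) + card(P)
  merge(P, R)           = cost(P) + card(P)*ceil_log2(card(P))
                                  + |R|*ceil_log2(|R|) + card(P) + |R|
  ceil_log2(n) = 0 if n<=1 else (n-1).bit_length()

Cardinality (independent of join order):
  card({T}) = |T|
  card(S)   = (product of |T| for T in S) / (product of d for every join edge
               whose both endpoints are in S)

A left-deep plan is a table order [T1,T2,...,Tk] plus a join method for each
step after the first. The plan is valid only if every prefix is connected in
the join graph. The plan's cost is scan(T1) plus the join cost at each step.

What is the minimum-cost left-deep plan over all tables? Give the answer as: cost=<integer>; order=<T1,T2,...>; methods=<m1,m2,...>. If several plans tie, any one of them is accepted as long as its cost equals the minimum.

cost=24740; order=C,A,E,B,D; methods=nl_idx,hash,hash,hash

Selinger DP (subsets sized 1..n):
  {D}: scan cost=100, card=100
  {B}: scan cost=300, card=300
  {E}: scan cost=40, card=40
  {C}: scan cost=60, card=60
  {A}: scan cost=200, card=200
  {BD}: card=3000; try (D,hash)→2000, (B,merge)→3900, (B,nl_idx)→4000, (D,merge)→4100, (B,hash)→5600, (B,nl)→30100 …(+1); best=2000 via (D,hash)
  {BE}: card=800; try (E,hash)→1080, (B,nl_idx)→1200, (B,merge)→3320, (E,merge)→3580, (B,hash)→5480, (B,nl)→12040 …(+1); best=1080 via (E,hash)
  {CE}: card=800; try (E,hash)→600, (C,merge)→740, (E,merge)→760, (C,hash)→800, (C,nl_idx)→1080, (C,nl)→2440 …(+1); best=600 via (E,hash)
  {AC}: card=60; try (A,nl_idx)→600, (C,hash)→1120, (C,nl_idx)→1460, (A,merge)→2280, (C,merge)→2420, (A,hash)→3320 …(+2); best=600 via (A,nl_idx)
  {BDE}: card=8000; try (D,hash)→3280, (E,hash)→5480, (D,merge)→10680, (E,merge)→41280, (D,nl)→81080, (E,nl)→122000; best=3280 via (D,hash)
  {BCE}: card=16000; try (C,hash)→2600, (B,hash)→6800, (C,merge)→10300, (B,merge)→12400, (C,nl_idx)→21880, (B,nl_idx)→23800 …(+2); best=2600 via (C,hash)
  {ACE}: card=800; try (E,hash)→1140, (E,merge)→1300, (E,nl)→3000, (A,hash)→4600, (A,nl_idx)→7800, (A,merge)→11200 …(+1); best=1140 via (E,hash)
  {BCDE}: card=160000; try (C,hash)→12000, (D,hash)→20000, (C,merge)→115700, (C,nl_idx)→211280, (D,merge)→243400, (C,nl)→483280 …(+1); best=12000 via (C,hash)
  {ABCE}: card=16000; try (B,hash)→7340, (B,merge)→12940, (A,hash)→21800, (B,nl_idx)→24340, (A,nl_idx)→146600, (B,nl)→241140 …(+2); best=7340 via (B,hash)
  {ABCDE}: card=160000; try (D,hash)→24740, (A,hash)→175200, (D,merge)→248140, (A,nl_idx)→1452000, (D,nl)→1607340, (A,merge)→3053800 …(+1); best=24740 via (D,hash)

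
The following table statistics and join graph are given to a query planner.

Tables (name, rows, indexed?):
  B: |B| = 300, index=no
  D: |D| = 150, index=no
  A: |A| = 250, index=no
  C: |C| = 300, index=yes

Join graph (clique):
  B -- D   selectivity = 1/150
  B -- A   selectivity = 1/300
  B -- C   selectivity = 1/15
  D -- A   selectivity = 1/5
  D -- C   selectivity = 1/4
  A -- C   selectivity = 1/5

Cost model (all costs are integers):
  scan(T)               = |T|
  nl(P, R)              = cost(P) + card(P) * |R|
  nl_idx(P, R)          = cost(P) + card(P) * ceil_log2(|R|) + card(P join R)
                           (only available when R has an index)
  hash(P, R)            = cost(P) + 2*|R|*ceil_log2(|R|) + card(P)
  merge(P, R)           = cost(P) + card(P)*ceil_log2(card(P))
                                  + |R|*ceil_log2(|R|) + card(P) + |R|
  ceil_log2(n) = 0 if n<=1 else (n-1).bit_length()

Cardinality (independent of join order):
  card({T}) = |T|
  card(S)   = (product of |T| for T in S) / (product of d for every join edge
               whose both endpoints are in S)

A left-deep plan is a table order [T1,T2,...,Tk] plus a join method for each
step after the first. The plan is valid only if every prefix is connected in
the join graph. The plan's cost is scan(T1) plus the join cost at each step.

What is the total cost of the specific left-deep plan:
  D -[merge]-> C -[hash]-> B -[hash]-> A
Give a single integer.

26650

step 1: scan D: cost=150, card=150
step 2: join C via merge
    card(P join C) = 150*300/(4) = 11250
    cost = 150 + 150*8 + 300*9 + 150 + 300 = 4500
step 3: join B via hash
    card(P join B) = 11250*300/(150*15) = 1500
    cost = 4500 + 2*300*9 + 11250 = 21150
step 4: join A via hash
    card(P join A) = 1500*250/(300*5*5) = 50
    cost = 21150 + 2*250*8 + 1500 = 26650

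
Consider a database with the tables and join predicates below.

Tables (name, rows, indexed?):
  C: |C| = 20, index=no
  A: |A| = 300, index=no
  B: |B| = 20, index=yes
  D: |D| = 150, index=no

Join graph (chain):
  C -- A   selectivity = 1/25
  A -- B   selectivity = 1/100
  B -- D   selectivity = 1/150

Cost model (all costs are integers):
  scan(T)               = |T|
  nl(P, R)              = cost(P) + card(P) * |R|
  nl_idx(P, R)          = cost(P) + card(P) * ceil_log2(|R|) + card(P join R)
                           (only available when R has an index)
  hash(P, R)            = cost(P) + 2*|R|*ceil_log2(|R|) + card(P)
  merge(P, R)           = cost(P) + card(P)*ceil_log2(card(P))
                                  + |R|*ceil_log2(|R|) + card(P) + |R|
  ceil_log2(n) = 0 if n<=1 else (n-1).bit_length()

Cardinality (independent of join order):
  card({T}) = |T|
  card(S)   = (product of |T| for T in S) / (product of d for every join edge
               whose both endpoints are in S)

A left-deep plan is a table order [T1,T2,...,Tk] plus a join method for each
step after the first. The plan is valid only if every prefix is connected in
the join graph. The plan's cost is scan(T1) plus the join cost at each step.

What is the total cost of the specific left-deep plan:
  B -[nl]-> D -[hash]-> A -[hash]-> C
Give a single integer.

step 1: scan B: cost=20, card=20
step 2: join D via nl
    card(P join D) = 20*150/(150) = 20
    cost = 20 + 20*150 = 3020
step 3: join A via hash
    card(P join A) = 20*300/(100) = 60
    cost = 3020 + 2*300*9 + 20 = 8440
step 4: join C via hash
    card(P join C) = 60*20/(25) = 48
    cost = 8440 + 2*20*5 + 60 = 8700

8700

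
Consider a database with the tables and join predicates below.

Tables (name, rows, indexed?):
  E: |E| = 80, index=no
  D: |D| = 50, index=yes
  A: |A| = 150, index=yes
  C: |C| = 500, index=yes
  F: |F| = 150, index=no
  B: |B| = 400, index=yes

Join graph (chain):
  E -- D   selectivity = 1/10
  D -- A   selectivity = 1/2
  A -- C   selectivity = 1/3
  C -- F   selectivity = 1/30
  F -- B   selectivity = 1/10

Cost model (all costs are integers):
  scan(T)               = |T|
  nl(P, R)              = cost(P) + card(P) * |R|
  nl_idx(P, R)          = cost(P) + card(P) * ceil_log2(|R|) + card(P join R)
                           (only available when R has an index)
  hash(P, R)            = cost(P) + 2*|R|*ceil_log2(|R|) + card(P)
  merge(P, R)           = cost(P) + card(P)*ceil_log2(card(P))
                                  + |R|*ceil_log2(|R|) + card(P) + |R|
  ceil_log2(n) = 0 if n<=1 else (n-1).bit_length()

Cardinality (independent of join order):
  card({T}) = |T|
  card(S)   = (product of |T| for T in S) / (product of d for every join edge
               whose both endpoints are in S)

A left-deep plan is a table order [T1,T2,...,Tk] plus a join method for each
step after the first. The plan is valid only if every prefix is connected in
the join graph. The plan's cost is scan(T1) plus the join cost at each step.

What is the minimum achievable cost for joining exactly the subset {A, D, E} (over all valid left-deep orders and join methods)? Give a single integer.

Selinger DP over subsets of {A,D,E}:
  {E}: scan cost=80, card=80
  {D}: scan cost=50, card=50
  {A}: scan cost=150, card=150
  {DE}: card=400; try (D,hash)→760, (D,nl_idx)→960, (E,merge)→1040, (D,merge)→1070, (E,hash)→1220, (E,nl)→4050 …(+1); best=760 via (D,hash)
  {AD}: card=3750; try (D,hash)→900, (A,merge)→1750, (D,merge)→1850, (A,hash)→2500, (A,nl_idx)→4200, (D,nl_idx)→4800 …(+2); best=900 via (D,hash)
  {ADE}: card=30000; try (A,hash)→3560, (E,hash)→5770, (A,merge)→6110, (A,nl_idx)→33960, (E,merge)→50290, (A,nl)→60760 …(+1); best=3560 via (A,hash)

3560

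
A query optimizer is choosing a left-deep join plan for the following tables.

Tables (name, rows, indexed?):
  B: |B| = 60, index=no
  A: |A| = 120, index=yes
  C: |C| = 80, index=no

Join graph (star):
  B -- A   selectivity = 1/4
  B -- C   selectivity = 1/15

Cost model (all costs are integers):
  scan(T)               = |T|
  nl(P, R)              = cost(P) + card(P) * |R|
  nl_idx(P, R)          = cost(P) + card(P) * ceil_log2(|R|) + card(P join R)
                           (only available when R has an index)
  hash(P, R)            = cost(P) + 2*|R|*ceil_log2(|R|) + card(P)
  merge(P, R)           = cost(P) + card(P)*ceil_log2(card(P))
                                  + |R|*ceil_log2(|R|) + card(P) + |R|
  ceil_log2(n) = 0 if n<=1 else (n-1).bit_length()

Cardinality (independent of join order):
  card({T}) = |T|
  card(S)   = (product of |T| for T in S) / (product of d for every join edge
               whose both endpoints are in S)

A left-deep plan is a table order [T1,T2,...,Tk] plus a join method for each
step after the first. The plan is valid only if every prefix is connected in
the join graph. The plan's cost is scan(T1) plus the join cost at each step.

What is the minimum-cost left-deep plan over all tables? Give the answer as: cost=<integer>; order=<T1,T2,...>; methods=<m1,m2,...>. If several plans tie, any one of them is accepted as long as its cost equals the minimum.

cost=2880; order=C,B,A; methods=hash,hash

Selinger DP (subsets sized 1..n):
  {B}: scan cost=60, card=60
  {A}: scan cost=120, card=120
  {C}: scan cost=80, card=80
  {AB}: card=1800; try (B,hash)→960, (A,merge)→1440, (B,merge)→1500, (A,hash)→1800, (A,nl_idx)→2280, (A,nl)→7260 …(+1); best=960 via (B,hash)
  {BC}: card=320; try (B,hash)→880, (C,merge)→1120, (B,merge)→1140, (C,hash)→1240, (C,nl)→4860, (B,nl)→4880; best=880 via (B,hash)
  {ABC}: card=9600; try (A,hash)→2880, (C,hash)→3880, (A,merge)→5040, (A,nl_idx)→12720, (C,merge)→23200, (A,nl)→39280 …(+1); best=2880 via (A,hash)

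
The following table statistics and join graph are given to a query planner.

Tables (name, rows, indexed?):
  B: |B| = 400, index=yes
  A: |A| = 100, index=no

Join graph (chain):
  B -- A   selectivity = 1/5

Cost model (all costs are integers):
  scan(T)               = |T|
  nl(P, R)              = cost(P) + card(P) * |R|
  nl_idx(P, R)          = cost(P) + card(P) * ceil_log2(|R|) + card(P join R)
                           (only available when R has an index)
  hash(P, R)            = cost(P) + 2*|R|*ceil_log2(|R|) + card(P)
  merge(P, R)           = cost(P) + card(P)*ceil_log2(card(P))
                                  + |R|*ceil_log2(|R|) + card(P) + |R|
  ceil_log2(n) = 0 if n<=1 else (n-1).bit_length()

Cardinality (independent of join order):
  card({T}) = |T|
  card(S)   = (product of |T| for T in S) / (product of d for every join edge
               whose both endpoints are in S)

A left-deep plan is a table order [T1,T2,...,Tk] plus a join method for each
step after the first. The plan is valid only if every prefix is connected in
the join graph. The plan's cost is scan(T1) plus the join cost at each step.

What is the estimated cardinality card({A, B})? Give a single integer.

Tables in S: A(100), B(400)
Edges inside S: B-A(d=5)
numerator = 100 * 400 = 40000
denominator = 5 = 5
card(S) = 40000 / 5 = 8000

8000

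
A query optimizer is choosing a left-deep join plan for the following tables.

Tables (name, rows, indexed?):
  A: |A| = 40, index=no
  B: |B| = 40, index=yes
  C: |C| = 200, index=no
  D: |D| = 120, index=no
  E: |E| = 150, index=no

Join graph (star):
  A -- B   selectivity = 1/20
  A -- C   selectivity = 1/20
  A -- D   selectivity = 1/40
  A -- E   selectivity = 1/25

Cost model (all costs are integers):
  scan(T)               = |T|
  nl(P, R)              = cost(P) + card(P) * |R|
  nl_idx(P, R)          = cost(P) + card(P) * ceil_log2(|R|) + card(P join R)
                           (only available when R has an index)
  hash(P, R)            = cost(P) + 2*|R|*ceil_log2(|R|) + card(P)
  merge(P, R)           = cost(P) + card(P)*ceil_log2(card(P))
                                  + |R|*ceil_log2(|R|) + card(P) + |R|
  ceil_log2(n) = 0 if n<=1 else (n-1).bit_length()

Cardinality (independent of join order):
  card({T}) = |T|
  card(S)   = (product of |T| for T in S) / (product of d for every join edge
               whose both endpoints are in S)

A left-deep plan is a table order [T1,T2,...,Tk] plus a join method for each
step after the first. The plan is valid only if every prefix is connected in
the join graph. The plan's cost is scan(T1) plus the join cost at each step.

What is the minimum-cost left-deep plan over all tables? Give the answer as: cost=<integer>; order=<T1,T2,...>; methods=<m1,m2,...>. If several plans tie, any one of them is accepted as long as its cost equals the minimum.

Selinger DP (subsets sized 1..n):
  {A}: scan cost=40, card=40
  {B}: scan cost=40, card=40
  {C}: scan cost=200, card=200
  {D}: scan cost=120, card=120
  {E}: scan cost=150, card=150
  {AB}: card=80; try (B,nl_idx)→360, (B,hash)→560, (A,hash)→560, (B,merge)→600, (A,merge)→600, (B,nl)→1640 …(+1); best=360 via (B,nl_idx)
  {AC}: card=400; try (A,hash)→880, (C,merge)→2120, (A,merge)→2280, (C,hash)→3280, (C,nl)→8040, (A,nl)→8200; best=880 via (A,hash)
  {AD}: card=120; try (A,hash)→720, (D,merge)→1280, (A,merge)→1360, (D,hash)→1760, (D,nl)→4840, (A,nl)→4920; best=720 via (A,hash)
  {AE}: card=240; try (A,hash)→780, (E,merge)→1670, (A,merge)→1780, (E,hash)→2480, (E,nl)→6040, (A,nl)→6150; best=780 via (A,hash)
  {ABC}: card=800; try (B,hash)→1760, (C,merge)→2800, (C,hash)→3640, (B,nl_idx)→4080, (B,merge)→5160, (C,nl)→16360 …(+1); best=1760 via (B,hash)
  {ABD}: card=240; try (B,hash)→1320, (B,nl_idx)→1680, (D,merge)→1960, (B,merge)→1960, (D,hash)→2120, (B,nl)→5520 …(+1); best=1320 via (B,hash)
  {ABE}: card=480; try (B,hash)→1500, (E,merge)→2350, (B,nl_idx)→2700, (E,hash)→2840, (B,merge)→3220, (B,nl)→10380 …(+1); best=1500 via (B,hash)
  {ACD}: card=1200; try (D,hash)→2960, (C,merge)→3480, (C,hash)→4040, (D,merge)→5840, (C,nl)→24720, (D,nl)→48880; best=2960 via (D,hash)
  {ACE}: card=2400; try (E,hash)→3680, (C,hash)→4220, (C,merge)→4740, (E,merge)→6230, (C,nl)→48780, (E,nl)→60880; best=3680 via (E,hash)
  {ADE}: card=720; try (D,hash)→2700, (E,merge)→3030, (E,hash)→3240, (D,merge)→3900, (E,nl)→18720, (D,nl)→29580; best=2700 via (D,hash)
  {ABCD}: card=2400; try (D,hash)→4240, (B,hash)→4640, (C,hash)→4760, (C,merge)→5280, (D,merge)→11520, (B,nl_idx)→12560 …(+4); best=4240 via (D,hash)
  {ABCE}: card=4800; try (E,hash)→4960, (C,hash)→5180, (B,hash)→6560, (C,merge)→8100, (E,merge)→11910, (B,nl_idx)→22880 …(+4); best=4960 via (E,hash)
  {ABDE}: card=1440; try (D,hash)→3660, (B,hash)→3900, (E,hash)→3960, (E,merge)→4830, (D,merge)→7260, (B,nl_idx)→8460 …(+4); best=3660 via (D,hash)
  {ACDE}: card=7200; try (E,hash)→6560, (C,hash)→6620, (D,hash)→7760, (C,merge)→12420, (E,merge)→18710, (D,merge)→35840 …(+3); best=6560 via (E,hash)
  {ABCDE}: card=14400; try (C,hash)→8300, (E,hash)→9040, (D,hash)→11440, (B,hash)→14240, (C,merge)→22740, (E,merge)→36790 …(+7); best=8300 via (C,hash)

cost=8300; order=E,A,B,D,C; methods=hash,hash,hash,hash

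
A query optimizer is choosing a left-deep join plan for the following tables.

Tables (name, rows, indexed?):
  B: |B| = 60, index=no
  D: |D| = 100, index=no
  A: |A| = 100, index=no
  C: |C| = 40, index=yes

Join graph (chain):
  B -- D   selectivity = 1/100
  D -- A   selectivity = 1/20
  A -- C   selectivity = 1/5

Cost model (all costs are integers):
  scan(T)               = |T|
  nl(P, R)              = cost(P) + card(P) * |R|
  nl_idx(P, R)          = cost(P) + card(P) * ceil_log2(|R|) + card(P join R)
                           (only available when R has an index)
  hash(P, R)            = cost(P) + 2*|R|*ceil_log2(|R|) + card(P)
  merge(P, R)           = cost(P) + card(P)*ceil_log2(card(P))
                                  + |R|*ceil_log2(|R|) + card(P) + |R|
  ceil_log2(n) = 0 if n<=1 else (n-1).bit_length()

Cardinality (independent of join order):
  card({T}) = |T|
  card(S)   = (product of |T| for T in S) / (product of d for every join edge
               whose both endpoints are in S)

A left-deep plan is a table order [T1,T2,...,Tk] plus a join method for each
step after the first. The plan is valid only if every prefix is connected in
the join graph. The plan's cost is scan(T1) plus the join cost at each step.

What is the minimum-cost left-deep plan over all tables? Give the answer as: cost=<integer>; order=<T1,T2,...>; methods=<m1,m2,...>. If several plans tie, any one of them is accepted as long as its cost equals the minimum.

cost=2920; order=D,B,A,C; methods=hash,merge,hash

Selinger DP (subsets sized 1..n):
  {B}: scan cost=60, card=60
  {D}: scan cost=100, card=100
  {A}: scan cost=100, card=100
  {C}: scan cost=40, card=40
  {BD}: card=60; try (B,hash)→920, (D,merge)→1280, (B,merge)→1320, (D,hash)→1520, (D,nl)→6060, (B,nl)→6100; best=920 via (B,hash)
  {AD}: card=500; try (D,hash)→1600, (A,hash)→1600, (D,merge)→1700, (A,merge)→1700, (D,nl)→10100, (A,nl)→10100; best=1600 via (D,hash)
  {AC}: card=800; try (C,hash)→680, (A,merge)→1120, (C,merge)→1180, (A,hash)→1480, (C,nl_idx)→1500, (A,nl)→4040 …(+1); best=680 via (C,hash)
  {ABD}: card=300; try (A,merge)→2140, (A,hash)→2380, (B,hash)→2820, (A,nl)→6920, (B,merge)→7020, (B,nl)→31600; best=2140 via (A,merge)
  {ACD}: card=4000; try (C,hash)→2580, (D,hash)→2880, (C,merge)→6880, (C,nl_idx)→8600, (D,merge)→10280, (C,nl)→21600 …(+1); best=2580 via (C,hash)
  {ABCD}: card=2400; try (C,hash)→2920, (C,merge)→5420, (C,nl_idx)→6340, (B,hash)→7300, (C,nl)→14140, (B,merge)→55000 …(+1); best=2920 via (C,hash)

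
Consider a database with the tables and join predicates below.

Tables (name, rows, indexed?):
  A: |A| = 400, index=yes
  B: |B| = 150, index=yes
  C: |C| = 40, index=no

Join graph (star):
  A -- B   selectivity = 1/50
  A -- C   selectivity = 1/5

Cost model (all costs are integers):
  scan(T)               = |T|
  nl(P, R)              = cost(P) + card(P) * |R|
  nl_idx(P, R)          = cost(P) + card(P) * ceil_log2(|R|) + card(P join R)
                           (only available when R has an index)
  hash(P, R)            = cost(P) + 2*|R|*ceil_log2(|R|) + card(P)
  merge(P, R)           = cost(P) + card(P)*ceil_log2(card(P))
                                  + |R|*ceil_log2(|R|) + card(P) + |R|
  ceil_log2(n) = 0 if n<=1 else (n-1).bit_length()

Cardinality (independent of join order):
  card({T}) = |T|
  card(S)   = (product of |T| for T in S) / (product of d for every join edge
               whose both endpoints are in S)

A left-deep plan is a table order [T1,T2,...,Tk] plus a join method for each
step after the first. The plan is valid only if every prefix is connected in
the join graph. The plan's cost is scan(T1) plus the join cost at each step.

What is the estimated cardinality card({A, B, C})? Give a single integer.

9600

Tables in S: A(400), B(150), C(40)
Edges inside S: A-B(d=50), A-C(d=5)
numerator = 400 * 150 * 40 = 2400000
denominator = 50 * 5 = 250
card(S) = 2400000 / 250 = 9600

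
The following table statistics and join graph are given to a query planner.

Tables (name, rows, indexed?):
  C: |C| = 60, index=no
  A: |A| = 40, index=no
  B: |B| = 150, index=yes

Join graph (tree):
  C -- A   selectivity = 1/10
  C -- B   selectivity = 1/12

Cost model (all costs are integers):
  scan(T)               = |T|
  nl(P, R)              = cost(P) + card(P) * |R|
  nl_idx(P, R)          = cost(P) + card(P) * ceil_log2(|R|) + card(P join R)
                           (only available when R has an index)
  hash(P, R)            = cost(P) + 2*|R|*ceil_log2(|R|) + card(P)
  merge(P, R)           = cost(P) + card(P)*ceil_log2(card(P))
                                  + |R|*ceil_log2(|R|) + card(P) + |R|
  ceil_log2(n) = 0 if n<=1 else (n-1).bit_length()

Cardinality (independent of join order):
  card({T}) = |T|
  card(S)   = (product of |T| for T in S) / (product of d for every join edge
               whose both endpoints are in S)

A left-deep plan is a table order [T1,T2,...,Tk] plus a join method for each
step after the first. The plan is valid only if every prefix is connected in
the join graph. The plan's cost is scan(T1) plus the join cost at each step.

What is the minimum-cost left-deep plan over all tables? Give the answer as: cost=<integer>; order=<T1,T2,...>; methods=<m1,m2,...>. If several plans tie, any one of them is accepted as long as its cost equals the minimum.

Selinger DP (subsets sized 1..n):
  {C}: scan cost=60, card=60
  {A}: scan cost=40, card=40
  {B}: scan cost=150, card=150
  {AC}: card=240; try (A,hash)→600, (C,merge)→740, (A,merge)→760, (C,hash)→800, (C,nl)→2440, (A,nl)→2460; best=600 via (A,hash)
  {BC}: card=750; try (C,hash)→1020, (B,nl_idx)→1290, (B,merge)→1830, (C,merge)→1920, (B,hash)→2520, (B,nl)→9060 …(+1); best=1020 via (C,hash)
  {ABC}: card=3000; try (A,hash)→2250, (B,hash)→3240, (B,merge)→4110, (B,nl_idx)→5520, (A,merge)→9550, (A,nl)→31020 …(+1); best=2250 via (A,hash)

cost=2250; order=B,C,A; methods=hash,hash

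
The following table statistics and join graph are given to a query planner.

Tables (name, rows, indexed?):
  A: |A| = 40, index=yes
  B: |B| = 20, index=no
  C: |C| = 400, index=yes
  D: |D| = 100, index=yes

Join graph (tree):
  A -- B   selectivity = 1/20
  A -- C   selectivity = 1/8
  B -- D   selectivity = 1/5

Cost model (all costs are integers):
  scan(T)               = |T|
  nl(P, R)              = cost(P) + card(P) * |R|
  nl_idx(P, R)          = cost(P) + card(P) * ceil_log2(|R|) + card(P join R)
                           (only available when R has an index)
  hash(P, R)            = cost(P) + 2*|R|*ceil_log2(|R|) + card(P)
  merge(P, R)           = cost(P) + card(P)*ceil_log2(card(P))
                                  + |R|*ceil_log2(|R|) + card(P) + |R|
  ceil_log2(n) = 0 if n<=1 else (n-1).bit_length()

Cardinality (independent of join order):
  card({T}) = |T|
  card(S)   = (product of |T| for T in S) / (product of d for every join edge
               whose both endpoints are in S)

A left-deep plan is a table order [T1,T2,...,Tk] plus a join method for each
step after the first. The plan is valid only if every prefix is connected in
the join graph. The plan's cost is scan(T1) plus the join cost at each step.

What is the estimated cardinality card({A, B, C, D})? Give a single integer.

Tables in S: A(40), B(20), C(400), D(100)
Edges inside S: A-B(d=20), A-C(d=8), B-D(d=5)
numerator = 40 * 20 * 400 * 100 = 32000000
denominator = 20 * 8 * 5 = 800
card(S) = 32000000 / 800 = 40000

40000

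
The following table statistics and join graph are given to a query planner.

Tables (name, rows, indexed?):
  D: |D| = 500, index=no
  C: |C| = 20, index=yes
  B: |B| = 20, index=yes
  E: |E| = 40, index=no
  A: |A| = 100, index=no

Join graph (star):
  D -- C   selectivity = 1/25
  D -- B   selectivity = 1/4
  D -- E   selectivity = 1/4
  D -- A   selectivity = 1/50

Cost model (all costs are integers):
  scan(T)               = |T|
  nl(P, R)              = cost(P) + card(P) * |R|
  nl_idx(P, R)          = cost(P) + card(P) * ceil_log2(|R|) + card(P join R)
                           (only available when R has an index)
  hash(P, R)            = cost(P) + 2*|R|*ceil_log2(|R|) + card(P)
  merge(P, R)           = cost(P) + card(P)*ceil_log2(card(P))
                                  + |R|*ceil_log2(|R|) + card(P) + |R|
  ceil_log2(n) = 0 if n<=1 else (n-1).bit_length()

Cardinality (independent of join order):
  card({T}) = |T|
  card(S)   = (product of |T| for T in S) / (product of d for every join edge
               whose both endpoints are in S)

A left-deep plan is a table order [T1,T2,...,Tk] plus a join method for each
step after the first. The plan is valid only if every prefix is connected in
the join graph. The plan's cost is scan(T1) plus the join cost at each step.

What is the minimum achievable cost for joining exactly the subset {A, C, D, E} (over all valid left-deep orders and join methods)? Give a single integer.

Selinger DP over subsets of {A,C,D,E}:
  {D}: scan cost=500, card=500
  {C}: scan cost=20, card=20
  {E}: scan cost=40, card=40
  {A}: scan cost=100, card=100
  {CD}: card=400; try (C,hash)→1200, (C,nl_idx)→3400, (D,merge)→5140, (C,merge)→5620, (D,hash)→9040, (D,nl)→10020 …(+1); best=1200 via (C,hash)
  {DE}: card=5000; try (E,hash)→1480, (D,merge)→5320, (E,merge)→5780, (D,hash)→9080, (D,nl)→20040, (E,nl)→20500; best=1480 via (E,hash)
  {AD}: card=1000; try (A,hash)→2400, (D,merge)→5900, (A,merge)→6300, (D,hash)→9200, (D,nl)→50100, (A,nl)→50500; best=2400 via (A,hash)
  {CDE}: card=4000; try (E,hash)→2080, (E,merge)→5480, (C,hash)→6680, (E,nl)→17200, (C,nl_idx)→30480, (C,merge)→71600 …(+1); best=2080 via (E,hash)
  {ACD}: card=800; try (A,hash)→3000, (C,hash)→3600, (A,merge)→6000, (C,nl_idx)→8200, (C,merge)→13520, (C,nl)→22400 …(+1); best=3000 via (A,hash)
  {ADE}: card=10000; try (E,hash)→3880, (A,hash)→7880, (E,merge)→13680, (E,nl)→42400, (A,merge)→72280, (A,nl)→501480; best=3880 via (E,hash)
  {ACDE}: card=8000; try (E,hash)→4280, (A,hash)→7480, (E,merge)→12080, (C,hash)→14080, (E,nl)→35000, (A,merge)→54880 …(+4); best=4280 via (E,hash)

4280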